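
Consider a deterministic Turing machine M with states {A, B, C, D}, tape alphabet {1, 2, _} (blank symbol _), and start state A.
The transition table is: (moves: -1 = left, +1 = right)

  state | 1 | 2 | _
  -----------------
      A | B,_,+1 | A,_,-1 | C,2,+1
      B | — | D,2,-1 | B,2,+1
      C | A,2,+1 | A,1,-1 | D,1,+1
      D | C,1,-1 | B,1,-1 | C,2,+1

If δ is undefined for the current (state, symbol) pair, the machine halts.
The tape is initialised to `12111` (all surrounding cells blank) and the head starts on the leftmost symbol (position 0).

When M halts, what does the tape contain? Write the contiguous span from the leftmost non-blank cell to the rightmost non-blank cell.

state=A head=0 tape=_[1]2111   (A,1)→(B,_,+1)
state=B head=1 tape=__[2]111   (B,2)→(D,2,-1)
state=D head=0 tape=_[_]2111   (D,_)→(C,2,+1)
state=C head=1 tape=_2[2]111   (C,2)→(A,1,-1)
state=A head=0 tape=_[2]1111   (A,2)→(A,_,-1)
state=A head=-1 tape=[_]_1111   (A,_)→(C,2,+1)
state=C head=0 tape=2[_]1111   (C,_)→(D,1,+1)
state=D head=1 tape=21[1]111   (D,1)→(C,1,-1)
state=C head=0 tape=2[1]1111   (C,1)→(A,2,+1)
state=A head=1 tape=22[1]111   (A,1)→(B,_,+1)
state=B head=2 tape=22_[1]11
The non-blank tape span at halt is 22_111.

22_111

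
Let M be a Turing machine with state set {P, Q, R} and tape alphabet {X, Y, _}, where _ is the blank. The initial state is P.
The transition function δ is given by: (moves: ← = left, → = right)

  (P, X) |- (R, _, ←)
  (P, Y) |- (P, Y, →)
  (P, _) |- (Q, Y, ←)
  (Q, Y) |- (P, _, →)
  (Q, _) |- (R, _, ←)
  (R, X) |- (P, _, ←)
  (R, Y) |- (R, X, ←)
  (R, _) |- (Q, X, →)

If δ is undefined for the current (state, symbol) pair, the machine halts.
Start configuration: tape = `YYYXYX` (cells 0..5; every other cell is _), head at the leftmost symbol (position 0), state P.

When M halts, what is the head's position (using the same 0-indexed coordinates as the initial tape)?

state=P head=0 tape=_[Y]YYXYX   (P,Y)→(P,Y,→)
state=P head=1 tape=_Y[Y]YXYX   (P,Y)→(P,Y,→)
state=P head=2 tape=_YY[Y]XYX   (P,Y)→(P,Y,→)
state=P head=3 tape=_YYY[X]YX   (P,X)→(R,_,←)
state=R head=2 tape=_YY[Y]_YX   (R,Y)→(R,X,←)
state=R head=1 tape=_Y[Y]X_YX   (R,Y)→(R,X,←)
state=R head=0 tape=_[Y]XX_YX   (R,Y)→(R,X,←)
state=R head=-1 tape=[_]XXX_YX   (R,_)→(Q,X,→)
state=Q head=0 tape=X[X]XX_YX
At halt the head is at cell 0.

0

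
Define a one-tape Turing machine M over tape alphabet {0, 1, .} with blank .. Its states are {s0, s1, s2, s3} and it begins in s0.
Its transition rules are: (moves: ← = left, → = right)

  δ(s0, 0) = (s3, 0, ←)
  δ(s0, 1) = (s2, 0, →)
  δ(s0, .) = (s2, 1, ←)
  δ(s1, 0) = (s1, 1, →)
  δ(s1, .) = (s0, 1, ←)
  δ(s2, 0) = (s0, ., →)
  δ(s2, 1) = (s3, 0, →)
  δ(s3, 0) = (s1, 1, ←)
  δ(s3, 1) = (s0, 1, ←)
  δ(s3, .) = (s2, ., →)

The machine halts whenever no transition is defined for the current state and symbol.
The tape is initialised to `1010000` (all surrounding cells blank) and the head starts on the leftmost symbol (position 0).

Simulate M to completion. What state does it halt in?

s0 | [1]010000.   read 1 → write 0, move →, go to s2
s2 | 0[0]10000.   read 0 → write ., move →, go to s0
s0 | 0.[1]0000.   read 1 → write 0, move →, go to s2
s2 | 0.0[0]000.   read 0 → write ., move →, go to s0
s0 | 0.0.[0]00.   read 0 → write 0, move ←, go to s3
s3 | 0.0[.]000.   read . → write ., move →, go to s2
s2 | 0.0.[0]00.   read 0 → write ., move →, go to s0
s0 | 0.0..[0]0.   read 0 → write 0, move ←, go to s3
s3 | 0.0.[.]00.   read . → write ., move →, go to s2
s2 | 0.0..[0]0.   read 0 → write ., move →, go to s0
s0 | 0.0...[0].   read 0 → write 0, move ←, go to s3
s3 | 0.0..[.]0.   read . → write ., move →, go to s2
s2 | 0.0...[0].   read 0 → write ., move →, go to s0
s0 | 0.0....[.]   read . → write 1, move ←, go to s2
s2 | 0.0...[.]1
No transition is defined for (s2, .); M halts in state s2.

s2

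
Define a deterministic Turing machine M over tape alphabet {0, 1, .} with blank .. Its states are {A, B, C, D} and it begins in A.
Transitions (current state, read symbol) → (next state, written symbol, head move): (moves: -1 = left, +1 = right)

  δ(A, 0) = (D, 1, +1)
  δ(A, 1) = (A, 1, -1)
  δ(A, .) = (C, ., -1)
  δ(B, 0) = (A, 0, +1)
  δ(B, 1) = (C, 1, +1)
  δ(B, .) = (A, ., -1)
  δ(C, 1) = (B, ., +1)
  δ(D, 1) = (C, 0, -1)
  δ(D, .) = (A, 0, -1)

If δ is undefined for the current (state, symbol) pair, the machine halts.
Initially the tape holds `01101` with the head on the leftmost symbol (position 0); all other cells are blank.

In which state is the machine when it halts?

C

A | [0]1101.   read 0 → write 1, move +1, go to D
D | 1[1]101.   read 1 → write 0, move -1, go to C
C | [1]0101.   read 1 → write ., move +1, go to B
B | .[0]101.   read 0 → write 0, move +1, go to A
A | .0[1]01.   read 1 → write 1, move -1, go to A
A | .[0]101.   read 0 → write 1, move +1, go to D
D | .1[1]01.   read 1 → write 0, move -1, go to C
C | .[1]001.   read 1 → write ., move +1, go to B
B | ..[0]01.   read 0 → write 0, move +1, go to A
A | ..0[0]1.   read 0 → write 1, move +1, go to D
D | ..01[1].   read 1 → write 0, move -1, go to C
C | ..0[1]0.   read 1 → write ., move +1, go to B
B | ..0.[0].   read 0 → write 0, move +1, go to A
A | ..0.0[.]   read . → write ., move -1, go to C
C | ..0.[0].
No transition is defined for (C, 0); M halts in state C.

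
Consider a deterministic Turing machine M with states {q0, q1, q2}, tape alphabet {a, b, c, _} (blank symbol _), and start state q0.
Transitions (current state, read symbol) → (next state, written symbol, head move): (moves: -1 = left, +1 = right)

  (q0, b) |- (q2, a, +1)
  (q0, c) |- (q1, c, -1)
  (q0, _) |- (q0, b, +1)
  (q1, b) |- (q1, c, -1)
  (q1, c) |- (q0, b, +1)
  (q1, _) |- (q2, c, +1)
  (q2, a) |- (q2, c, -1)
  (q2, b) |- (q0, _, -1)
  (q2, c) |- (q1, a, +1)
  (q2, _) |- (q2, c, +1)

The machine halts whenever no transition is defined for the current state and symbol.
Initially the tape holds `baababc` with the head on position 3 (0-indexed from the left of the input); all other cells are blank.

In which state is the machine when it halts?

q0 | __baa[b]abc   read b → write a, move +1, go to q2
q2 | __baaa[a]bc   read a → write c, move -1, go to q2
q2 | __baa[a]cbc   read a → write c, move -1, go to q2
q2 | __ba[a]ccbc   read a → write c, move -1, go to q2
q2 | __b[a]cccbc   read a → write c, move -1, go to q2
q2 | __[b]ccccbc   read b → write _, move -1, go to q0
q0 | _[_]_ccccbc   read _ → write b, move +1, go to q0
q0 | _b[_]ccccbc   read _ → write b, move +1, go to q0
q0 | _bb[c]cccbc   read c → write c, move -1, go to q1
q1 | _b[b]ccccbc   read b → write c, move -1, go to q1
q1 | _[b]cccccbc   read b → write c, move -1, go to q1
q1 | [_]ccccccbc   read _ → write c, move +1, go to q2
q2 | c[c]cccccbc   read c → write a, move +1, go to q1
q1 | ca[c]ccccbc   read c → write b, move +1, go to q0
q0 | cab[c]cccbc   read c → write c, move -1, go to q1
q1 | ca[b]ccccbc   read b → write c, move -1, go to q1
q1 | c[a]cccccbc
No transition is defined for (q1, a); M halts in state q1.

q1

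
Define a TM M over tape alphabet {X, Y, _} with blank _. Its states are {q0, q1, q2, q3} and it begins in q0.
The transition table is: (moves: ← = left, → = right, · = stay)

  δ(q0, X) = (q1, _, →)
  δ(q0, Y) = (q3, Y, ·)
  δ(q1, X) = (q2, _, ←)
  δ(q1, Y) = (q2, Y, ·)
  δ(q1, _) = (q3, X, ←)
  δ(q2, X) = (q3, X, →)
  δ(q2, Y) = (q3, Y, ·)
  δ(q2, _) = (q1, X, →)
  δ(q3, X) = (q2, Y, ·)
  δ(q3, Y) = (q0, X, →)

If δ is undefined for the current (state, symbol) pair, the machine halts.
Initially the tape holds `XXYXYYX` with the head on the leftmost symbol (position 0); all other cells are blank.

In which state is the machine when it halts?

state=q0 head=0 tape=[X]XYXYYX_   (q0,X)→(q1,_,→)
state=q1 head=1 tape=_[X]YXYYX_   (q1,X)→(q2,_,←)
state=q2 head=0 tape=[_]_YXYYX_   (q2,_)→(q1,X,→)
state=q1 head=1 tape=X[_]YXYYX_   (q1,_)→(q3,X,←)
state=q3 head=0 tape=[X]XYXYYX_   (q3,X)→(q2,Y,·)
state=q2 head=0 tape=[Y]XYXYYX_   (q2,Y)→(q3,Y,·)
state=q3 head=0 tape=[Y]XYXYYX_   (q3,Y)→(q0,X,→)
state=q0 head=1 tape=X[X]YXYYX_   (q0,X)→(q1,_,→)
state=q1 head=2 tape=X_[Y]XYYX_   (q1,Y)→(q2,Y,·)
state=q2 head=2 tape=X_[Y]XYYX_   (q2,Y)→(q3,Y,·)
state=q3 head=2 tape=X_[Y]XYYX_   (q3,Y)→(q0,X,→)
state=q0 head=3 tape=X_X[X]YYX_   (q0,X)→(q1,_,→)
state=q1 head=4 tape=X_X_[Y]YX_   (q1,Y)→(q2,Y,·)
state=q2 head=4 tape=X_X_[Y]YX_   (q2,Y)→(q3,Y,·)
state=q3 head=4 tape=X_X_[Y]YX_   (q3,Y)→(q0,X,→)
state=q0 head=5 tape=X_X_X[Y]X_   (q0,Y)→(q3,Y,·)
state=q3 head=5 tape=X_X_X[Y]X_   (q3,Y)→(q0,X,→)
state=q0 head=6 tape=X_X_XX[X]_   (q0,X)→(q1,_,→)
state=q1 head=7 tape=X_X_XX_[_]   (q1,_)→(q3,X,←)
state=q3 head=6 tape=X_X_XX[_]X
No transition is defined for (q3, _); M halts in state q3.

q3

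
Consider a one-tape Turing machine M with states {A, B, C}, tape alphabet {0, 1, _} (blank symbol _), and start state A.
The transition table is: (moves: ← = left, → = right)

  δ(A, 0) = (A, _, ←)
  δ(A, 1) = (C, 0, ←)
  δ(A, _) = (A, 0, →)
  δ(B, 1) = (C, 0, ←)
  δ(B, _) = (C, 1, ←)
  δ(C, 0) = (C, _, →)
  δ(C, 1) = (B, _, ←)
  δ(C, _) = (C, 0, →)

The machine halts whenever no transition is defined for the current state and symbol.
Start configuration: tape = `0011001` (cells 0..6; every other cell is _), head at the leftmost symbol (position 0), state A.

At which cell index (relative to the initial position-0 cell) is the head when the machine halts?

state=A head=0 tape=__[0]011001   (A,0)→(A,_,←)
state=A head=-1 tape=_[_]_011001   (A,_)→(A,0,→)
state=A head=0 tape=_0[_]011001   (A,_)→(A,0,→)
state=A head=1 tape=_00[0]11001   (A,0)→(A,_,←)
state=A head=0 tape=_0[0]_11001   (A,0)→(A,_,←)
state=A head=-1 tape=_[0]__11001   (A,0)→(A,_,←)
state=A head=-2 tape=[_]___11001   (A,_)→(A,0,→)
state=A head=-1 tape=0[_]__11001   (A,_)→(A,0,→)
state=A head=0 tape=00[_]_11001   (A,_)→(A,0,→)
state=A head=1 tape=000[_]11001   (A,_)→(A,0,→)
state=A head=2 tape=0000[1]1001   (A,1)→(C,0,←)
state=C head=1 tape=000[0]01001   (C,0)→(C,_,→)
state=C head=2 tape=000_[0]1001   (C,0)→(C,_,→)
state=C head=3 tape=000__[1]001   (C,1)→(B,_,←)
state=B head=2 tape=000_[_]_001   (B,_)→(C,1,←)
state=C head=1 tape=000[_]1_001   (C,_)→(C,0,→)
state=C head=2 tape=0000[1]_001   (C,1)→(B,_,←)
state=B head=1 tape=000[0]__001
At halt the head is at cell 1.

1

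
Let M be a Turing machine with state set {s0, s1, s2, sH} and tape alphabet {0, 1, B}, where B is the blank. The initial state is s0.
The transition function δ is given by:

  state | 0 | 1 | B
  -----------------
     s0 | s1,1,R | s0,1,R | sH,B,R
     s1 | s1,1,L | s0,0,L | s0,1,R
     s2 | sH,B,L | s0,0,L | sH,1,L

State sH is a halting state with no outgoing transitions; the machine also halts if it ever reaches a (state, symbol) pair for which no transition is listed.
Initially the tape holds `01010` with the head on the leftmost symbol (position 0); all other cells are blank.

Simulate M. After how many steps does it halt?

23

s0 | [0]1010BBB   read 0 → write 1, move R, go to s1
s1 | 1[1]010BBB   read 1 → write 0, move L, go to s0
s0 | [1]0010BBB   read 1 → write 1, move R, go to s0
s0 | 1[0]010BBB   read 0 → write 1, move R, go to s1
s1 | 11[0]10BBB   read 0 → write 1, move L, go to s1
s1 | 1[1]110BBB   read 1 → write 0, move L, go to s0
s0 | [1]0110BBB   read 1 → write 1, move R, go to s0
s0 | 1[0]110BBB   read 0 → write 1, move R, go to s1
s1 | 11[1]10BBB   read 1 → write 0, move L, go to s0
s0 | 1[1]010BBB   read 1 → write 1, move R, go to s0
s0 | 11[0]10BBB   read 0 → write 1, move R, go to s1
s1 | 111[1]0BBB   read 1 → write 0, move L, go to s0
s0 | 11[1]00BBB   read 1 → write 1, move R, go to s0
s0 | 111[0]0BBB   read 0 → write 1, move R, go to s1
s1 | 1111[0]BBB   read 0 → write 1, move L, go to s1
s1 | 111[1]1BBB   read 1 → write 0, move L, go to s0
s0 | 11[1]01BBB   read 1 → write 1, move R, go to s0
s0 | 111[0]1BBB   read 0 → write 1, move R, go to s1
s1 | 1111[1]BBB   read 1 → write 0, move L, go to s0
s0 | 111[1]0BBB   read 1 → write 1, move R, go to s0
s0 | 1111[0]BBB   read 0 → write 1, move R, go to s1
s1 | 11111[B]BB   read B → write 1, move R, go to s0
s0 | 111111[B]B   read B → write B, move R, go to sH
sH | 111111B[B]
M halts after 23 transitions.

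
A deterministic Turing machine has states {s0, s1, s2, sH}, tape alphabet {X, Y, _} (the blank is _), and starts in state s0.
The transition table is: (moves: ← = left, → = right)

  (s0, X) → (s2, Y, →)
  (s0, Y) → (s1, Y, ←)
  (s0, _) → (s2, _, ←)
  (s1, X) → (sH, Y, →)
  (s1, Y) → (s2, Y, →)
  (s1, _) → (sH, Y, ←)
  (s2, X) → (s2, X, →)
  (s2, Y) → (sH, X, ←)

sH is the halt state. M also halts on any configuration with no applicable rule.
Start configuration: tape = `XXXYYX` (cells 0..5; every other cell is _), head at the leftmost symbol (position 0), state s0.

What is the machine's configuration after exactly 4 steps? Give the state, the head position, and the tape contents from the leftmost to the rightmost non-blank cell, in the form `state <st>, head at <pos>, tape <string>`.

state sH, head at 2, tape YXXXYX

state=s0 head=0 tape=[X]XXYYX   (s0,X)→(s2,Y,→)
state=s2 head=1 tape=Y[X]XYYX   (s2,X)→(s2,X,→)
state=s2 head=2 tape=YX[X]YYX   (s2,X)→(s2,X,→)
state=s2 head=3 tape=YXX[Y]YX   (s2,Y)→(sH,X,←)
state=sH head=2 tape=YX[X]XYX
After 4 steps: state sH, head at 2, tape YXXXYX.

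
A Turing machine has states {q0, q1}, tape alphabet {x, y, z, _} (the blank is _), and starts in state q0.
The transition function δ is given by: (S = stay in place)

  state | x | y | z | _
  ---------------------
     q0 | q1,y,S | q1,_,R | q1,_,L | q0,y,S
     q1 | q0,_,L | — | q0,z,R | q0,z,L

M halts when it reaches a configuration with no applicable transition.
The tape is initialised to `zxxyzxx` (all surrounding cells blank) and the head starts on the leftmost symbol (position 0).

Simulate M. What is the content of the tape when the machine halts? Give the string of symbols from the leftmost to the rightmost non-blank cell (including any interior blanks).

state=q0 head=0 tape=__[z]xxyzxx   (q0,z)→(q1,_,L)
state=q1 head=-1 tape=_[_]_xxyzxx   (q1,_)→(q0,z,L)
state=q0 head=-2 tape=[_]z_xxyzxx   (q0,_)→(q0,y,S)
state=q0 head=-2 tape=[y]z_xxyzxx   (q0,y)→(q1,_,R)
state=q1 head=-1 tape=_[z]_xxyzxx   (q1,z)→(q0,z,R)
state=q0 head=0 tape=_z[_]xxyzxx   (q0,_)→(q0,y,S)
state=q0 head=0 tape=_z[y]xxyzxx   (q0,y)→(q1,_,R)
state=q1 head=1 tape=_z_[x]xyzxx   (q1,x)→(q0,_,L)
state=q0 head=0 tape=_z[_]_xyzxx   (q0,_)→(q0,y,S)
state=q0 head=0 tape=_z[y]_xyzxx   (q0,y)→(q1,_,R)
state=q1 head=1 tape=_z_[_]xyzxx   (q1,_)→(q0,z,L)
state=q0 head=0 tape=_z[_]zxyzxx   (q0,_)→(q0,y,S)
state=q0 head=0 tape=_z[y]zxyzxx   (q0,y)→(q1,_,R)
state=q1 head=1 tape=_z_[z]xyzxx   (q1,z)→(q0,z,R)
state=q0 head=2 tape=_z_z[x]yzxx   (q0,x)→(q1,y,S)
state=q1 head=2 tape=_z_z[y]yzxx
The non-blank tape span at halt is z_zyyzxx.

z_zyyzxx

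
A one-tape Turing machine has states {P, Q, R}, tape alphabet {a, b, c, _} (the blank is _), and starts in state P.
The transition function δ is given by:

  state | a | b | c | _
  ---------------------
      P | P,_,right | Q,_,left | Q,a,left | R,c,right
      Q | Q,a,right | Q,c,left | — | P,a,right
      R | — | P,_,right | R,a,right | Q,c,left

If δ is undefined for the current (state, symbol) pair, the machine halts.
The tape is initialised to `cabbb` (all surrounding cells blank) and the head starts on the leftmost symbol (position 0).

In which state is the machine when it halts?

state=P head=0 tape=_[c]abbb_   (P,c)→(Q,a,left)
state=Q head=-1 tape=[_]aabbb_   (Q,_)→(P,a,right)
state=P head=0 tape=a[a]abbb_   (P,a)→(P,_,right)
state=P head=1 tape=a_[a]bbb_   (P,a)→(P,_,right)
state=P head=2 tape=a__[b]bb_   (P,b)→(Q,_,left)
state=Q head=1 tape=a_[_]_bb_   (Q,_)→(P,a,right)
state=P head=2 tape=a_a[_]bb_   (P,_)→(R,c,right)
state=R head=3 tape=a_ac[b]b_   (R,b)→(P,_,right)
state=P head=4 tape=a_ac_[b]_   (P,b)→(Q,_,left)
state=Q head=3 tape=a_ac[_]__   (Q,_)→(P,a,right)
state=P head=4 tape=a_aca[_]_   (P,_)→(R,c,right)
state=R head=5 tape=a_acac[_]   (R,_)→(Q,c,left)
state=Q head=4 tape=a_aca[c]c
No transition is defined for (Q, c); M halts in state Q.

Q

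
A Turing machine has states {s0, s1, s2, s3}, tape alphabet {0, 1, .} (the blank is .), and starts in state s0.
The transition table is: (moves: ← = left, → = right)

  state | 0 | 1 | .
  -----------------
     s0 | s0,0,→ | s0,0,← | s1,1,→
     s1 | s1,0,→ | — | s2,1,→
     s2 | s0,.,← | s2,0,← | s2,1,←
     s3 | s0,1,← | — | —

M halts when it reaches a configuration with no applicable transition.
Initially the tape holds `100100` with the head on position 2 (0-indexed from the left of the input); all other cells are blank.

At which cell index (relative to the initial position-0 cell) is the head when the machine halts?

s0 | 10[0]100...   read 0 → write 0, move →, go to s0
s0 | 100[1]00...   read 1 → write 0, move ←, go to s0
s0 | 10[0]000...   read 0 → write 0, move →, go to s0
s0 | 100[0]00...   read 0 → write 0, move →, go to s0
s0 | 1000[0]0...   read 0 → write 0, move →, go to s0
s0 | 10000[0]...   read 0 → write 0, move →, go to s0
s0 | 100000[.]..   read . → write 1, move →, go to s1
s1 | 1000001[.].   read . → write 1, move →, go to s2
s2 | 10000011[.]   read . → write 1, move ←, go to s2
s2 | 1000001[1]1   read 1 → write 0, move ←, go to s2
s2 | 100000[1]01   read 1 → write 0, move ←, go to s2
s2 | 10000[0]001   read 0 → write ., move ←, go to s0
s0 | 1000[0].001   read 0 → write 0, move →, go to s0
s0 | 10000[.]001   read . → write 1, move →, go to s1
s1 | 100001[0]01   read 0 → write 0, move →, go to s1
s1 | 1000010[0]1   read 0 → write 0, move →, go to s1
s1 | 10000100[1]
At halt the head is at cell 8.

8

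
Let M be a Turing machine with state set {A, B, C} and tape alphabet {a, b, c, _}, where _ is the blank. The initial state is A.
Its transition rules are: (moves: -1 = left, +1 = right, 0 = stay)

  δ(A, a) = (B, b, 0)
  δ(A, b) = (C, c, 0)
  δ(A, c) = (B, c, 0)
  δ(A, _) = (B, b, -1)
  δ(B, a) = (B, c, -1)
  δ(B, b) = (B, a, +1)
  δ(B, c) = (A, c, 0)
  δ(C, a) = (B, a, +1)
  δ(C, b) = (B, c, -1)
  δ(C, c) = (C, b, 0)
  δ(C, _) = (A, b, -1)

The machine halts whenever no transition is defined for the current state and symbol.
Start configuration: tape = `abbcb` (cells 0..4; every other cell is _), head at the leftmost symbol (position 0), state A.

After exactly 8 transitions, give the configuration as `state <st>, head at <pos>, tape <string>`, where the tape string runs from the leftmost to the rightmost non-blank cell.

state=A head=0 tape=[a]bbcb   (A,a)→(B,b,0)
state=B head=0 tape=[b]bbcb   (B,b)→(B,a,+1)
state=B head=1 tape=a[b]bcb   (B,b)→(B,a,+1)
state=B head=2 tape=aa[b]cb   (B,b)→(B,a,+1)
state=B head=3 tape=aaa[c]b   (B,c)→(A,c,0)
state=A head=3 tape=aaa[c]b   (A,c)→(B,c,0)
state=B head=3 tape=aaa[c]b   (B,c)→(A,c,0)
state=A head=3 tape=aaa[c]b   (A,c)→(B,c,0)
state=B head=3 tape=aaa[c]b
After 8 steps: state B, head at 3, tape aaacb.

state B, head at 3, tape aaacb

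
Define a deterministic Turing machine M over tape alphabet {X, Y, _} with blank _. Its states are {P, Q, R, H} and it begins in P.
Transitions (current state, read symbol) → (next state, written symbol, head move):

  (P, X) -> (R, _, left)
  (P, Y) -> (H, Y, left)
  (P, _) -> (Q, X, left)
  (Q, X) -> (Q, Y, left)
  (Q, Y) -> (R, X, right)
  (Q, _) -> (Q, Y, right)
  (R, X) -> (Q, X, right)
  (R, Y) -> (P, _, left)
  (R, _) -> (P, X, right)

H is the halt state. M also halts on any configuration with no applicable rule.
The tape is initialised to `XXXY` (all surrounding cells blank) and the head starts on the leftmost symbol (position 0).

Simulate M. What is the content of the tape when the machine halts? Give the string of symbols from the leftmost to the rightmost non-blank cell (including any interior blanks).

state=P head=0 tape=____[X]XXY   (P,X)→(R,_,left)
state=R head=-1 tape=___[_]_XXY   (R,_)→(P,X,right)
state=P head=0 tape=___X[_]XXY   (P,_)→(Q,X,left)
state=Q head=-1 tape=___[X]XXXY   (Q,X)→(Q,Y,left)
state=Q head=-2 tape=__[_]YXXXY   (Q,_)→(Q,Y,right)
state=Q head=-1 tape=__Y[Y]XXXY   (Q,Y)→(R,X,right)
state=R head=0 tape=__YX[X]XXY   (R,X)→(Q,X,right)
state=Q head=1 tape=__YXX[X]XY   (Q,X)→(Q,Y,left)
state=Q head=0 tape=__YX[X]YXY   (Q,X)→(Q,Y,left)
state=Q head=-1 tape=__Y[X]YYXY   (Q,X)→(Q,Y,left)
state=Q head=-2 tape=__[Y]YYYXY   (Q,Y)→(R,X,right)
state=R head=-1 tape=__X[Y]YYXY   (R,Y)→(P,_,left)
state=P head=-2 tape=__[X]_YYXY   (P,X)→(R,_,left)
state=R head=-3 tape=_[_]__YYXY   (R,_)→(P,X,right)
state=P head=-2 tape=_X[_]_YYXY   (P,_)→(Q,X,left)
state=Q head=-3 tape=_[X]X_YYXY   (Q,X)→(Q,Y,left)
state=Q head=-4 tape=[_]YX_YYXY   (Q,_)→(Q,Y,right)
state=Q head=-3 tape=Y[Y]X_YYXY   (Q,Y)→(R,X,right)
state=R head=-2 tape=YX[X]_YYXY   (R,X)→(Q,X,right)
state=Q head=-1 tape=YXX[_]YYXY   (Q,_)→(Q,Y,right)
state=Q head=0 tape=YXXY[Y]YXY   (Q,Y)→(R,X,right)
state=R head=1 tape=YXXYX[Y]XY   (R,Y)→(P,_,left)
state=P head=0 tape=YXXY[X]_XY   (P,X)→(R,_,left)
state=R head=-1 tape=YXX[Y]__XY   (R,Y)→(P,_,left)
state=P head=-2 tape=YX[X]___XY   (P,X)→(R,_,left)
state=R head=-3 tape=Y[X]____XY   (R,X)→(Q,X,right)
state=Q head=-2 tape=YX[_]___XY   (Q,_)→(Q,Y,right)
state=Q head=-1 tape=YXY[_]__XY   (Q,_)→(Q,Y,right)
state=Q head=0 tape=YXYY[_]_XY   (Q,_)→(Q,Y,right)
state=Q head=1 tape=YXYYY[_]XY   (Q,_)→(Q,Y,right)
state=Q head=2 tape=YXYYYY[X]Y   (Q,X)→(Q,Y,left)
state=Q head=1 tape=YXYYY[Y]YY   (Q,Y)→(R,X,right)
state=R head=2 tape=YXYYYX[Y]Y   (R,Y)→(P,_,left)
state=P head=1 tape=YXYYY[X]_Y   (P,X)→(R,_,left)
state=R head=0 tape=YXYY[Y]__Y   (R,Y)→(P,_,left)
state=P head=-1 tape=YXY[Y]___Y   (P,Y)→(H,Y,left)
state=H head=-2 tape=YX[Y]Y___Y
The non-blank tape span at halt is YXYY___Y.

YXYY___Y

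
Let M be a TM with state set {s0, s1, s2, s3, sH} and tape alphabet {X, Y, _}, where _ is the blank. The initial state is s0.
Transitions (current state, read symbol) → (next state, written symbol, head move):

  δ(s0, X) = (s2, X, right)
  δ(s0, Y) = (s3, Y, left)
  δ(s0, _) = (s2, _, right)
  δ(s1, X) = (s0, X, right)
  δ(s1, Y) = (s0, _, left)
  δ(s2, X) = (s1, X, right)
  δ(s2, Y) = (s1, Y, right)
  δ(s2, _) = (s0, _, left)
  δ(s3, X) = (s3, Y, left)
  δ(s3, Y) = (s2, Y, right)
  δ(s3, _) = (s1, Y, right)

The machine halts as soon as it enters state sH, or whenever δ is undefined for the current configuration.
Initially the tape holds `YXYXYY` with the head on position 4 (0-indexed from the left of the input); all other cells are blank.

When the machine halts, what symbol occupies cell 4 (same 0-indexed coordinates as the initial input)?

s0 | YXYX[Y]Y   read Y → write Y, move left, go to s3
s3 | YXY[X]YY   read X → write Y, move left, go to s3
s3 | YX[Y]YYY   read Y → write Y, move right, go to s2
s2 | YXY[Y]YY   read Y → write Y, move right, go to s1
s1 | YXYY[Y]Y   read Y → write _, move left, go to s0
s0 | YXY[Y]_Y   read Y → write Y, move left, go to s3
s3 | YX[Y]Y_Y   read Y → write Y, move right, go to s2
s2 | YXY[Y]_Y   read Y → write Y, move right, go to s1
s1 | YXYY[_]Y
Cell 4 holds _ when M halts.

_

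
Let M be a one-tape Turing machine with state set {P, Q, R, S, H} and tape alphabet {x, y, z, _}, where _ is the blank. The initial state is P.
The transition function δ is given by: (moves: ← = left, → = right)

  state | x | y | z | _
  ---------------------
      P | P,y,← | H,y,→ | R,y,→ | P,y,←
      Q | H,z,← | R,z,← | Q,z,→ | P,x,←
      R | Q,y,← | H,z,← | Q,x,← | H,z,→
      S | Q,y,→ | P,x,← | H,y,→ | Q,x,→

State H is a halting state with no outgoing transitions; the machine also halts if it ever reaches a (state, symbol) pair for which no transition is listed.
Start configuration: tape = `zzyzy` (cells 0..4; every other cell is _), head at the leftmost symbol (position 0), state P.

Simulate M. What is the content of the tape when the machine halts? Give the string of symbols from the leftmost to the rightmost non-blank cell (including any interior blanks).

zzxyzy

state=P head=0 tape=_[z]zyzy   (P,z)→(R,y,→)
state=R head=1 tape=_y[z]yzy   (R,z)→(Q,x,←)
state=Q head=0 tape=_[y]xyzy   (Q,y)→(R,z,←)
state=R head=-1 tape=[_]zxyzy   (R,_)→(H,z,→)
state=H head=0 tape=z[z]xyzy
The non-blank tape span at halt is zzxyzy.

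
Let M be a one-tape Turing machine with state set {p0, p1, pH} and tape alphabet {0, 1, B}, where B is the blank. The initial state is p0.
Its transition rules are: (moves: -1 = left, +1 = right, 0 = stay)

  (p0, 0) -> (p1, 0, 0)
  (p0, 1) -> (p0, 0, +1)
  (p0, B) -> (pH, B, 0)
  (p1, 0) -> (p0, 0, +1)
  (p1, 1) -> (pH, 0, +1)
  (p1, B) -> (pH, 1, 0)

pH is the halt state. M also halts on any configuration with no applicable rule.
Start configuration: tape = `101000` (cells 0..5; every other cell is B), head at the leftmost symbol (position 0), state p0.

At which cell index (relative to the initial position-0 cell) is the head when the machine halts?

p0 | [1]01000B   read 1 → write 0, move +1, go to p0
p0 | 0[0]1000B   read 0 → write 0, move 0, go to p1
p1 | 0[0]1000B   read 0 → write 0, move +1, go to p0
p0 | 00[1]000B   read 1 → write 0, move +1, go to p0
p0 | 000[0]00B   read 0 → write 0, move 0, go to p1
p1 | 000[0]00B   read 0 → write 0, move +1, go to p0
p0 | 0000[0]0B   read 0 → write 0, move 0, go to p1
p1 | 0000[0]0B   read 0 → write 0, move +1, go to p0
p0 | 00000[0]B   read 0 → write 0, move 0, go to p1
p1 | 00000[0]B   read 0 → write 0, move +1, go to p0
p0 | 000000[B]   read B → write B, move 0, go to pH
pH | 000000[B]
At halt the head is at cell 6.

6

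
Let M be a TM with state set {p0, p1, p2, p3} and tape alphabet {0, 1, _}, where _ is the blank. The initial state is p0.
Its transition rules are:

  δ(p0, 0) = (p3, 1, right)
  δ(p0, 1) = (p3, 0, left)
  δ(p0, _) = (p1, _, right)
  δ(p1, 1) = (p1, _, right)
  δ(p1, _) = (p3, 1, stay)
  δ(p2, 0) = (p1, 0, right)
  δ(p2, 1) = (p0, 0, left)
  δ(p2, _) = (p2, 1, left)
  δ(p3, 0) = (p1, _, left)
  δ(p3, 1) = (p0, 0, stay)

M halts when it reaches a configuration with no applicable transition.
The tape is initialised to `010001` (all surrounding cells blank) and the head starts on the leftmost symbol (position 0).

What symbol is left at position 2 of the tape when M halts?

state=p0 head=0 tape=[0]10001_   (p0,0)→(p3,1,right)
state=p3 head=1 tape=1[1]0001_   (p3,1)→(p0,0,stay)
state=p0 head=1 tape=1[0]0001_   (p0,0)→(p3,1,right)
state=p3 head=2 tape=11[0]001_   (p3,0)→(p1,_,left)
state=p1 head=1 tape=1[1]_001_   (p1,1)→(p1,_,right)
state=p1 head=2 tape=1_[_]001_   (p1,_)→(p3,1,stay)
state=p3 head=2 tape=1_[1]001_   (p3,1)→(p0,0,stay)
state=p0 head=2 tape=1_[0]001_   (p0,0)→(p3,1,right)
state=p3 head=3 tape=1_1[0]01_   (p3,0)→(p1,_,left)
state=p1 head=2 tape=1_[1]_01_   (p1,1)→(p1,_,right)
state=p1 head=3 tape=1__[_]01_   (p1,_)→(p3,1,stay)
state=p3 head=3 tape=1__[1]01_   (p3,1)→(p0,0,stay)
state=p0 head=3 tape=1__[0]01_   (p0,0)→(p3,1,right)
state=p3 head=4 tape=1__1[0]1_   (p3,0)→(p1,_,left)
state=p1 head=3 tape=1__[1]_1_   (p1,1)→(p1,_,right)
state=p1 head=4 tape=1___[_]1_   (p1,_)→(p3,1,stay)
state=p3 head=4 tape=1___[1]1_   (p3,1)→(p0,0,stay)
state=p0 head=4 tape=1___[0]1_   (p0,0)→(p3,1,right)
state=p3 head=5 tape=1___1[1]_   (p3,1)→(p0,0,stay)
state=p0 head=5 tape=1___1[0]_   (p0,0)→(p3,1,right)
state=p3 head=6 tape=1___11[_]
Cell 2 holds _ when M halts.

_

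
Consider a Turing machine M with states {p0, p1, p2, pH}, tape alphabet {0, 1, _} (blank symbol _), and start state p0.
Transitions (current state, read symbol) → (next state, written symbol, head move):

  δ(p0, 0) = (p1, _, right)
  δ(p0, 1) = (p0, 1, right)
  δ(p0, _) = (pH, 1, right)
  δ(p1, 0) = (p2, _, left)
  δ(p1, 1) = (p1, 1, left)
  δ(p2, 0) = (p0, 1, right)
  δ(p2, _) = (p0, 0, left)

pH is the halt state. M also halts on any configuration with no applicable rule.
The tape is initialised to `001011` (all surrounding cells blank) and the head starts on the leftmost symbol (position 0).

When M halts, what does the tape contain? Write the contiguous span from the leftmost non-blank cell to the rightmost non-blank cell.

state=p0 head=0 tape=_[0]01011   (p0,0)→(p1,_,right)
state=p1 head=1 tape=__[0]1011   (p1,0)→(p2,_,left)
state=p2 head=0 tape=_[_]_1011   (p2,_)→(p0,0,left)
state=p0 head=-1 tape=[_]0_1011   (p0,_)→(pH,1,right)
state=pH head=0 tape=1[0]_1011
The non-blank tape span at halt is 10_1011.

10_1011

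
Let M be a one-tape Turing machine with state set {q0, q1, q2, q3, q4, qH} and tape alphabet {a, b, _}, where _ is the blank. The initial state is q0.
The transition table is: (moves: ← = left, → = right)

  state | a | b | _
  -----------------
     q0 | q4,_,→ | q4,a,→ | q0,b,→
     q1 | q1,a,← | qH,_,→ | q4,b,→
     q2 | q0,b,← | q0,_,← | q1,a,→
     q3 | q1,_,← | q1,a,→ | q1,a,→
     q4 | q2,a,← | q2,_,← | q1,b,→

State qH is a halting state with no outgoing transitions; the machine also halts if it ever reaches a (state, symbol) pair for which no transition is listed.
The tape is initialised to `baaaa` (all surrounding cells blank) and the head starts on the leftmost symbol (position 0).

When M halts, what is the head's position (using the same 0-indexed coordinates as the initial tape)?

q0 | __[b]aaaa   read b → write a, move →, go to q4
q4 | __a[a]aaa   read a → write a, move ←, go to q2
q2 | __[a]aaaa   read a → write b, move ←, go to q0
q0 | _[_]baaaa   read _ → write b, move →, go to q0
q0 | _b[b]aaaa   read b → write a, move →, go to q4
q4 | _ba[a]aaa   read a → write a, move ←, go to q2
q2 | _b[a]aaaa   read a → write b, move ←, go to q0
q0 | _[b]baaaa   read b → write a, move →, go to q4
q4 | _a[b]aaaa   read b → write _, move ←, go to q2
q2 | _[a]_aaaa   read a → write b, move ←, go to q0
q0 | [_]b_aaaa   read _ → write b, move →, go to q0
q0 | b[b]_aaaa   read b → write a, move →, go to q4
q4 | ba[_]aaaa   read _ → write b, move →, go to q1
q1 | bab[a]aaa   read a → write a, move ←, go to q1
q1 | ba[b]aaaa   read b → write _, move →, go to qH
qH | ba_[a]aaa
At halt the head is at cell 1.

1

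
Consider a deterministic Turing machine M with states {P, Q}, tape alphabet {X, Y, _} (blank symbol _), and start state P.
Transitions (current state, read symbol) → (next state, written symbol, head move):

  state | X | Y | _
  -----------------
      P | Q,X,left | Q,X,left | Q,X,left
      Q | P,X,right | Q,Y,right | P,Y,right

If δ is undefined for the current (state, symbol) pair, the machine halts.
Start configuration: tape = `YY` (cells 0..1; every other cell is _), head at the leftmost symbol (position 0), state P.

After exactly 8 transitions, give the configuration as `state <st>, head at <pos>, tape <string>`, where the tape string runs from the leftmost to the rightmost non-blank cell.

P | _[Y]Y   read Y → write X, move left, go to Q
Q | [_]XY   read _ → write Y, move right, go to P
P | Y[X]Y   read X → write X, move left, go to Q
Q | [Y]XY   read Y → write Y, move right, go to Q
Q | Y[X]Y   read X → write X, move right, go to P
P | YX[Y]   read Y → write X, move left, go to Q
Q | Y[X]X   read X → write X, move right, go to P
P | YX[X]   read X → write X, move left, go to Q
Q | Y[X]X
After 8 steps: state Q, head at 0, tape YXX.

state Q, head at 0, tape YXX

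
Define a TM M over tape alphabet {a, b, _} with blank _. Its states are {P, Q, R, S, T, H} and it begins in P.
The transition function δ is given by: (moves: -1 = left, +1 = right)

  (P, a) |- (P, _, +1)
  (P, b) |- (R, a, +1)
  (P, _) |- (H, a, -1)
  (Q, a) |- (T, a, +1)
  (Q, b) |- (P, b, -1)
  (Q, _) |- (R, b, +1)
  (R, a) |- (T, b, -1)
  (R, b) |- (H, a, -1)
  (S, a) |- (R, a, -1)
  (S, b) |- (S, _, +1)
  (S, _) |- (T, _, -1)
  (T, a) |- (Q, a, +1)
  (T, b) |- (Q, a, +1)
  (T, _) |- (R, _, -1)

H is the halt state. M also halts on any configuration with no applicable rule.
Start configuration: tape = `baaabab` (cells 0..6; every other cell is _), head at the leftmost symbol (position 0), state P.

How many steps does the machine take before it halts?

17

state=P head=0 tape=[b]aaabab   (P,b)→(R,a,+1)
state=R head=1 tape=a[a]aabab   (R,a)→(T,b,-1)
state=T head=0 tape=[a]baabab   (T,a)→(Q,a,+1)
state=Q head=1 tape=a[b]aabab   (Q,b)→(P,b,-1)
state=P head=0 tape=[a]baabab   (P,a)→(P,_,+1)
state=P head=1 tape=_[b]aabab   (P,b)→(R,a,+1)
state=R head=2 tape=_a[a]abab   (R,a)→(T,b,-1)
state=T head=1 tape=_[a]babab   (T,a)→(Q,a,+1)
state=Q head=2 tape=_a[b]abab   (Q,b)→(P,b,-1)
state=P head=1 tape=_[a]babab   (P,a)→(P,_,+1)
state=P head=2 tape=__[b]abab   (P,b)→(R,a,+1)
state=R head=3 tape=__a[a]bab   (R,a)→(T,b,-1)
state=T head=2 tape=__[a]bbab   (T,a)→(Q,a,+1)
state=Q head=3 tape=__a[b]bab   (Q,b)→(P,b,-1)
state=P head=2 tape=__[a]bbab   (P,a)→(P,_,+1)
state=P head=3 tape=___[b]bab   (P,b)→(R,a,+1)
state=R head=4 tape=___a[b]ab   (R,b)→(H,a,-1)
state=H head=3 tape=___[a]aab
M halts after 17 transitions.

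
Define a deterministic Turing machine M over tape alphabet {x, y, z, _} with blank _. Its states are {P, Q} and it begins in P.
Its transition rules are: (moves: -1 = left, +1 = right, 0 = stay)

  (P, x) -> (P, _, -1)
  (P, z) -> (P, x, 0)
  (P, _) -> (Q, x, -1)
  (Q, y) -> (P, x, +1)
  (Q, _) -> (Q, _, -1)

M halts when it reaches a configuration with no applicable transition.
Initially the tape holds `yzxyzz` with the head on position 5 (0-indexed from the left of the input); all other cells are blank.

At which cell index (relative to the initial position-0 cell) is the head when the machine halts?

3

P | yzxyz[z]   read z → write x, move 0, go to P
P | yzxyz[x]   read x → write _, move -1, go to P
P | yzxy[z]_   read z → write x, move 0, go to P
P | yzxy[x]_   read x → write _, move -1, go to P
P | yzx[y]__
At halt the head is at cell 3.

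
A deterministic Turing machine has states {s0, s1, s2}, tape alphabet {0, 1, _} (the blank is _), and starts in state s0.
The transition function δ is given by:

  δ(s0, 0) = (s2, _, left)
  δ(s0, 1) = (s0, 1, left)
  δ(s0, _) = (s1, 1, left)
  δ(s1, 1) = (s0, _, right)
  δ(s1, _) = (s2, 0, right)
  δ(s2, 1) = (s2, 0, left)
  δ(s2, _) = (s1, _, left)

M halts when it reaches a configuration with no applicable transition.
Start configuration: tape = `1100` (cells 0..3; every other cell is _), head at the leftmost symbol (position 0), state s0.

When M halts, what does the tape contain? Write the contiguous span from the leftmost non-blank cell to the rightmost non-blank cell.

001100

state=s0 head=0 tape=__[1]100   (s0,1)→(s0,1,left)
state=s0 head=-1 tape=_[_]1100   (s0,_)→(s1,1,left)
state=s1 head=-2 tape=[_]11100   (s1,_)→(s2,0,right)
state=s2 head=-1 tape=0[1]1100   (s2,1)→(s2,0,left)
state=s2 head=-2 tape=[0]01100
The non-blank tape span at halt is 001100.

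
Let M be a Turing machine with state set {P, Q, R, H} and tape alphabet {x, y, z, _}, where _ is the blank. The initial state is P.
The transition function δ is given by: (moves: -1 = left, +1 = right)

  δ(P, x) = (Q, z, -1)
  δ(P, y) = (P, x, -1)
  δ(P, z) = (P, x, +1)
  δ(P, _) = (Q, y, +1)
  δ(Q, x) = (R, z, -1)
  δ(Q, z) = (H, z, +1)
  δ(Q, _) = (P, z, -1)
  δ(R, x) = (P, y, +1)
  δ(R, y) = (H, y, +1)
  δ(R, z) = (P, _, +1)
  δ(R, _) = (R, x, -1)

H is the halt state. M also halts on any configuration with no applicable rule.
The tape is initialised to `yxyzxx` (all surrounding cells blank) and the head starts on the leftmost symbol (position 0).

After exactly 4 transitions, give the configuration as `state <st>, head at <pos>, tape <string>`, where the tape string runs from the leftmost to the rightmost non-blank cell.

state H, head at 0, tape yzxyzxx

P | _[y]xyzxx   read y → write x, move -1, go to P
P | [_]xxyzxx   read _ → write y, move +1, go to Q
Q | y[x]xyzxx   read x → write z, move -1, go to R
R | [y]zxyzxx   read y → write y, move +1, go to H
H | y[z]xyzxx
After 4 steps: state H, head at 0, tape yzxyzxx.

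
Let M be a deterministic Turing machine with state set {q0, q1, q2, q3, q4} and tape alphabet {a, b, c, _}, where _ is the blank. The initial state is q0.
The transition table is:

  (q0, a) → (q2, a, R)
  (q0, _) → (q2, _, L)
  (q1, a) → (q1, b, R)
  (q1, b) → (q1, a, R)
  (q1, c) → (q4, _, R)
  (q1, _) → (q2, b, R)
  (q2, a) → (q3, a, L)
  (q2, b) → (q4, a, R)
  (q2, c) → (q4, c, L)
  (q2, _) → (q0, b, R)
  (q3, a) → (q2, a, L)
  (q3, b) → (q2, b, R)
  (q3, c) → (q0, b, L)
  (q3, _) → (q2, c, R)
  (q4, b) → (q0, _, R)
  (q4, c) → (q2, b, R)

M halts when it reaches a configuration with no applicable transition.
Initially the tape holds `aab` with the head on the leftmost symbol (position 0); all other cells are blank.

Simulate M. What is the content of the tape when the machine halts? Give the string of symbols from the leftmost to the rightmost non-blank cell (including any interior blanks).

aaab

q0 | _[a]ab   read a → write a, move R, go to q2
q2 | _a[a]b   read a → write a, move L, go to q3
q3 | _[a]ab   read a → write a, move L, go to q2
q2 | [_]aab   read _ → write b, move R, go to q0
q0 | b[a]ab   read a → write a, move R, go to q2
q2 | ba[a]b   read a → write a, move L, go to q3
q3 | b[a]ab   read a → write a, move L, go to q2
q2 | [b]aab   read b → write a, move R, go to q4
q4 | a[a]ab
The non-blank tape span at halt is aaab.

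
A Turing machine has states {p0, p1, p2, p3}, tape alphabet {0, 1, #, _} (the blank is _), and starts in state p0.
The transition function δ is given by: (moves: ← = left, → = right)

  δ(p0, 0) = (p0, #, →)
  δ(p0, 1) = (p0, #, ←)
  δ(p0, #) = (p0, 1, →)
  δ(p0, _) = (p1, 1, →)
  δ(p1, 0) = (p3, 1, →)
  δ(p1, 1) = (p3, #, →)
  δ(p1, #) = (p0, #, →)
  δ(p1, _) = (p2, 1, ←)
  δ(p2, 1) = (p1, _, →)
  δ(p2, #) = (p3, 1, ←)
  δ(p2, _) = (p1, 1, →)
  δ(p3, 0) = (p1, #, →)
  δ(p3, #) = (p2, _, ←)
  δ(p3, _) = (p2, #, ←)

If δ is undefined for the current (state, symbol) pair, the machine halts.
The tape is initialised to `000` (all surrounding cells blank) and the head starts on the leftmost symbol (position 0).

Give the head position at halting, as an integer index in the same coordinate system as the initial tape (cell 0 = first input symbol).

1

p0 | __[0]00___   read 0 → write #, move →, go to p0
p0 | __#[0]0___   read 0 → write #, move →, go to p0
p0 | __##[0]___   read 0 → write #, move →, go to p0
p0 | __###[_]__   read _ → write 1, move →, go to p1
p1 | __###1[_]_   read _ → write 1, move ←, go to p2
p2 | __###[1]1_   read 1 → write _, move →, go to p1
p1 | __###_[1]_   read 1 → write #, move →, go to p3
p3 | __###_#[_]   read _ → write #, move ←, go to p2
p2 | __###_[#]#   read # → write 1, move ←, go to p3
p3 | __###[_]1#   read _ → write #, move ←, go to p2
p2 | __##[#]#1#   read # → write 1, move ←, go to p3
p3 | __#[#]1#1#   read # → write _, move ←, go to p2
p2 | __[#]_1#1#   read # → write 1, move ←, go to p3
p3 | _[_]1_1#1#   read _ → write #, move ←, go to p2
p2 | [_]#1_1#1#   read _ → write 1, move →, go to p1
p1 | 1[#]1_1#1#   read # → write #, move →, go to p0
p0 | 1#[1]_1#1#   read 1 → write #, move ←, go to p0
p0 | 1[#]#_1#1#   read # → write 1, move →, go to p0
p0 | 11[#]_1#1#   read # → write 1, move →, go to p0
p0 | 111[_]1#1#   read _ → write 1, move →, go to p1
p1 | 1111[1]#1#   read 1 → write #, move →, go to p3
p3 | 1111#[#]1#   read # → write _, move ←, go to p2
p2 | 1111[#]_1#   read # → write 1, move ←, go to p3
p3 | 111[1]1_1#
At halt the head is at cell 1.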